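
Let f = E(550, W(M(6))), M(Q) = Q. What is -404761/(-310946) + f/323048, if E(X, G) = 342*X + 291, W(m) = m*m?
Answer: 94668329707/50225241704 ≈ 1.8849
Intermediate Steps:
W(m) = m²
E(X, G) = 291 + 342*X
f = 188391 (f = 291 + 342*550 = 291 + 188100 = 188391)
-404761/(-310946) + f/323048 = -404761/(-310946) + 188391/323048 = -404761*(-1/310946) + 188391*(1/323048) = 404761/310946 + 188391/323048 = 94668329707/50225241704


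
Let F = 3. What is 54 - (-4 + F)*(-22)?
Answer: 32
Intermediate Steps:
54 - (-4 + F)*(-22) = 54 - (-4 + 3)*(-22) = 54 - 1*(-1)*(-22) = 54 + 1*(-22) = 54 - 22 = 32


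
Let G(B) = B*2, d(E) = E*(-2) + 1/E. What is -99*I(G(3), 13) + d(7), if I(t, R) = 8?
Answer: -5641/7 ≈ -805.86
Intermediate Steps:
d(E) = 1/E - 2*E (d(E) = -2*E + 1/E = 1/E - 2*E)
G(B) = 2*B
-99*I(G(3), 13) + d(7) = -99*8 + (1/7 - 2*7) = -792 + (⅐ - 14) = -792 - 97/7 = -5641/7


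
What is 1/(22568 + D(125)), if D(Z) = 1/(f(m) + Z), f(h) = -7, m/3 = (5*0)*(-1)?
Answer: 118/2663025 ≈ 4.4311e-5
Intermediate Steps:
m = 0 (m = 3*((5*0)*(-1)) = 3*(0*(-1)) = 3*0 = 0)
D(Z) = 1/(-7 + Z)
1/(22568 + D(125)) = 1/(22568 + 1/(-7 + 125)) = 1/(22568 + 1/118) = 1/(2663025/118) = 118/2663025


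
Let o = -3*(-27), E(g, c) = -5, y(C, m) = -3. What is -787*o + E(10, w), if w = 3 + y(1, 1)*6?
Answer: -63752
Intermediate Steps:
w = -15 (w = 3 - 3*6 = 3 - 18 = -15)
o = 81
-787*o + E(10, w) = -787*81 - 5 = -63747 - 5 = -63752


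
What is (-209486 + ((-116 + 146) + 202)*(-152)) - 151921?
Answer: -396671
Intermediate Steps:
(-209486 + ((-116 + 146) + 202)*(-152)) - 151921 = (-209486 + (30 + 202)*(-152)) - 151921 = (-209486 + 232*(-152)) - 151921 = (-209486 - 35264) - 151921 = -244750 - 151921 = -396671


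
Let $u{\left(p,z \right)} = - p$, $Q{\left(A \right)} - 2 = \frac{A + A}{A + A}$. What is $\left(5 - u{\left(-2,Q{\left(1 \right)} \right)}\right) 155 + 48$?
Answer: $513$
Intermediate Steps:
$Q{\left(A \right)} = 3$ ($Q{\left(A \right)} = 2 + \frac{A + A}{A + A} = 2 + \frac{2 A}{2 A} = 2 + 2 A \frac{1}{2 A} = 2 + 1 = 3$)
$\left(5 - u{\left(-2,Q{\left(1 \right)} \right)}\right) 155 + 48 = \left(5 - \left(-1\right) \left(-2\right)\right) 155 + 48 = \left(5 - 2\right) 155 + 48 = 3 \cdot 155 + 48 = 465 + 48 = 513$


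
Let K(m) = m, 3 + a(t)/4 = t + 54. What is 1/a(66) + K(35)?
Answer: 16381/468 ≈ 35.002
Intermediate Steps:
a(t) = 204 + 4*t (a(t) = -12 + 4*(t + 54) = -12 + 4*(54 + t) = -12 + (216 + 4*t) = 204 + 4*t)
1/a(66) + K(35) = 1/(204 + 4*66) + 35 = 1/(204 + 264) + 35 = 1/468 + 35 = 16381/468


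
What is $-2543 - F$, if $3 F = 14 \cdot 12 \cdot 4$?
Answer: $-2767$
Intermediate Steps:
$F = 224$ ($F = \frac{14 \cdot 12 \cdot 4}{3} = \frac{168 \cdot 4}{3} = \frac{1}{3} \cdot 672 = 224$)
$-2543 - F = -2543 - 224 = -2767$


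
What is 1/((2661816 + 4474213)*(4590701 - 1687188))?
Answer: 1/20719552969877 ≈ 4.8264e-14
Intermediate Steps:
1/((2661816 + 4474213)*(4590701 - 1687188)) = 1/(7136029*2903513) = 1/20719552969877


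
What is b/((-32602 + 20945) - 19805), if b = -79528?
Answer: 39764/15731 ≈ 2.5277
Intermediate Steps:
b/((-32602 + 20945) - 19805) = -79528/((-32602 + 20945) - 19805) = -79528/(-11657 - 19805) = -79528/(-31462) = -79528*(-1/31462) = 39764/15731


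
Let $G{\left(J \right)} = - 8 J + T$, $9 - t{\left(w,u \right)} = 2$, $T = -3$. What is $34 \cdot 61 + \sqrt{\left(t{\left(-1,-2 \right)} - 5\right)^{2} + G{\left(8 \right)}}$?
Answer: $2074 + 3 i \sqrt{7} \approx 2074.0 + 7.9373 i$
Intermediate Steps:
$t{\left(w,u \right)} = 7$ ($t{\left(w,u \right)} = 9 - 2 = 7$)
$G{\left(J \right)} = -3 - 8 J$ ($G{\left(J \right)} = - 8 J - 3 = -3 - 8 J$)
$34 \cdot 61 + \sqrt{\left(t{\left(-1,-2 \right)} - 5\right)^{2} + G{\left(8 \right)}} = 34 \cdot 61 + \sqrt{\left(7 - 5\right)^{2} - 67} = 2074 + \sqrt{2^{2} - 67} = 2074 + \sqrt{4 - 67} = 2074 + \sqrt{-63} = 2074 + 3 i \sqrt{7}$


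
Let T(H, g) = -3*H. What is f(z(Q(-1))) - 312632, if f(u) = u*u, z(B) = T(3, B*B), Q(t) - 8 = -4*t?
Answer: -312551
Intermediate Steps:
Q(t) = 8 - 4*t
z(B) = -9 (z(B) = -3*3 = -9)
f(u) = u**2
f(z(Q(-1))) - 312632 = (-9)**2 - 312632 = 81 - 312632 = -312551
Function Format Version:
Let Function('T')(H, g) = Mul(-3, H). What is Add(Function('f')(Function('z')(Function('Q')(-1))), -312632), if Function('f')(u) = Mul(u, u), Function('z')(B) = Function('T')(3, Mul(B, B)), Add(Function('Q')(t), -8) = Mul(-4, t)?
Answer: -312551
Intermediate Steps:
Function('Q')(t) = Add(8, Mul(-4, t))
Function('z')(B) = -9 (Function('z')(B) = Mul(-3, 3) = -9)
Function('f')(u) = Pow(u, 2)
Add(Function('f')(Function('z')(Function('Q')(-1))), -312632) = Add(Pow(-9, 2), -312632) = Add(81, -312632) = -312551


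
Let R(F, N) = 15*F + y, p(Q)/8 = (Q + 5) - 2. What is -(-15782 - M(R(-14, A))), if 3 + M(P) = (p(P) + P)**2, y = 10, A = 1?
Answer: 3169955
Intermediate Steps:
p(Q) = 24 + 8*Q (p(Q) = 8*((Q + 5) - 2) = 8*((5 + Q) - 2) = 8*(3 + Q) = 24 + 8*Q)
R(F, N) = 10 + 15*F (R(F, N) = 15*F + 10 = 10 + 15*F)
M(P) = -3 + (24 + 9*P)**2 (M(P) = -3 + ((24 + 8*P) + P)**2 = -3 + (24 + 9*P)**2)
-(-15782 - M(R(-14, A))) = -(-15782 - (573 + 81*(10 + 15*(-14))**2 + 432*(10 + 15*(-14)))) = -(-15782 - (573 + 81*(10 - 210)**2 + 432*(10 - 210))) = -(-15782 - (573 + 81*(-200)**2 + 432*(-200))) = -(-15782 - (573 + 81*40000 - 86400)) = -(-15782 - (573 + 3240000 - 86400)) = -(-15782 - 1*3154173) = -(-15782 - 3154173) = -1*(-3169955) = 3169955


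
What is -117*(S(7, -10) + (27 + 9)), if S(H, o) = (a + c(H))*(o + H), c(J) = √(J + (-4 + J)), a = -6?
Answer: -6318 + 351*√10 ≈ -5208.0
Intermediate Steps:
c(J) = √(-4 + 2*J)
S(H, o) = (-6 + √(-4 + 2*H))*(H + o) (S(H, o) = (-6 + √(-4 + 2*H))*(o + H) = (-6 + √(-4 + 2*H))*(H + o))
-117*(S(7, -10) + (27 + 9)) = -117*((-6*7 - 6*(-10) + 7*√(-4 + 2*7) - 10*√(-4 + 2*7)) + (27 + 9)) = -117*((-42 + 60 + 7*√(-4 + 14) - 10*√(-4 + 14)) + 36) = -117*((-42 + 60 + 7*√10 - 10*√10) + 36) = -117*((18 - 3*√10) + 36) = -117*(54 - 3*√10) = -6318 + 351*√10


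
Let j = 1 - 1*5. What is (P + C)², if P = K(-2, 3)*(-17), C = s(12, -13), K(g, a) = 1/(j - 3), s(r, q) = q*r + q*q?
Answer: 11664/49 ≈ 238.04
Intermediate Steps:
s(r, q) = q² + q*r (s(r, q) = q*r + q² = q² + q*r)
j = -4 (j = 1 - 5 = -4)
K(g, a) = -⅐ (K(g, a) = 1/(-4 - 3) = 1/(-7) = -⅐)
C = 13 (C = -13*(-13 + 12) = -13*(-1) = 13)
P = 17/7 (P = -⅐*(-17) = 17/7 ≈ 2.4286)
(P + C)² = (17/7 + 13)² = (108/7)² = 11664/49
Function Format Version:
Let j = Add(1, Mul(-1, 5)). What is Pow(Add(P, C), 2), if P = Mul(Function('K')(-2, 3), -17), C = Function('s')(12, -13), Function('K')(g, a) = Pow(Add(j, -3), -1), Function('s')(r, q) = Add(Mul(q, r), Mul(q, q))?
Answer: Rational(11664, 49) ≈ 238.04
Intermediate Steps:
Function('s')(r, q) = Add(Pow(q, 2), Mul(q, r)) (Function('s')(r, q) = Add(Mul(q, r), Pow(q, 2)) = Add(Pow(q, 2), Mul(q, r)))
j = -4 (j = Add(1, -5) = -4)
Function('K')(g, a) = Rational(-1, 7) (Function('K')(g, a) = Pow(Add(-4, -3), -1) = Pow(-7, -1) = Rational(-1, 7))
C = 13 (C = Mul(-13, Add(-13, 12)) = Mul(-13, -1) = 13)
P = Rational(17, 7) (P = Mul(Rational(-1, 7), -17) = Rational(17, 7) ≈ 2.4286)
Pow(Add(P, C), 2) = Pow(Add(Rational(17, 7), 13), 2) = Pow(Rational(108, 7), 2) = Rational(11664, 49)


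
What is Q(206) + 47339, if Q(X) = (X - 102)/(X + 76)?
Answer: 6674851/141 ≈ 47339.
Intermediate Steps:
Q(X) = (-102 + X)/(76 + X)
Q(206) + 47339 = (-102 + 206)/(76 + 206) + 47339 = 104/282 + 47339 = (1/282)*104 + 47339 = 52/141 + 47339 = 6674851/141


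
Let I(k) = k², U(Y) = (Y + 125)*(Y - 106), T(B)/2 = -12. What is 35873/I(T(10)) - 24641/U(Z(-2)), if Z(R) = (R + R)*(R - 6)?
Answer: 215482865/3345984 ≈ 64.400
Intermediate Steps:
Z(R) = 2*R*(-6 + R) (Z(R) = (2*R)*(-6 + R) = 2*R*(-6 + R))
T(B) = -24 (T(B) = 2*(-12) = -24)
U(Y) = (-106 + Y)*(125 + Y) (U(Y) = (125 + Y)*(-106 + Y) = (-106 + Y)*(125 + Y))
35873/I(T(10)) - 24641/U(Z(-2)) = 35873/((-24)²) - 24641/(-13250 + (2*(-2)*(-6 - 2))² + 19*(2*(-2)*(-6 - 2))) = 35873/576 - 24641/(-13250 + (2*(-2)*(-8))² + 19*(2*(-2)*(-8))) = 35873*(1/576) - 24641/(-13250 + 32² + 19*32) = 35873/576 - 24641/(-13250 + 1024 + 608) = 35873/576 - 24641/(-11618) = 35873/576 - 24641*(-1/11618) = 35873/576 + 24641/11618 = 215482865/3345984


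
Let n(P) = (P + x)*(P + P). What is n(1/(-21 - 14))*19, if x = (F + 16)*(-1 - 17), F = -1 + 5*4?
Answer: 837938/1225 ≈ 684.03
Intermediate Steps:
F = 19 (F = -1 + 20 = 19)
x = -630 (x = (19 + 16)*(-1 - 17) = 35*(-18) = -630)
n(P) = 2*P*(-630 + P) (n(P) = (P - 630)*(P + P) = (-630 + P)*(2*P) = 2*P*(-630 + P))
n(1/(-21 - 14))*19 = (2*(-630 + 1/(-21 - 14))/(-21 - 14))*19 = (2*(-630 + 1/(-35))/(-35))*19 = (2*(-1/35)*(-630 - 1/35))*19 = (2*(-1/35)*(-22051/35))*19 = (44102/1225)*19 = 837938/1225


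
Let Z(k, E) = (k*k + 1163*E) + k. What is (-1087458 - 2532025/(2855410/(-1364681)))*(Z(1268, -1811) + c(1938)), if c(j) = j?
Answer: -1118966028993277/18422 ≈ -6.0741e+10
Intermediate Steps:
Z(k, E) = k + k² + 1163*E (Z(k, E) = (k² + 1163*E) + k = k + k² + 1163*E)
(-1087458 - 2532025/(2855410/(-1364681)))*(Z(1268, -1811) + c(1938)) = (-1087458 - 2532025/(2855410/(-1364681)))*((1268 + 1268² + 1163*(-1811)) + 1938) = (-1087458 - 2532025/(2855410*(-1/1364681)))*((1268 + 1607824 - 2106193) + 1938) = (-1087458 - 2532025/(-2855410/1364681))*(-497101 + 1938) = (-1087458 - 2532025*(-1364681/2855410))*(-495163) = (-1087458 + 691081281805/571082)*(-495163) = (70053592249/571082)*(-495163) = -1118966028993277/18422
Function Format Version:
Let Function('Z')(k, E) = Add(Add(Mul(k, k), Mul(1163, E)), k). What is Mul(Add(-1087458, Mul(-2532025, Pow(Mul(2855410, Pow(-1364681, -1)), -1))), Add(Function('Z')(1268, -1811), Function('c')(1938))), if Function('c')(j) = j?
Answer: Rational(-1118966028993277, 18422) ≈ -6.0741e+10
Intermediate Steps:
Function('Z')(k, E) = Add(k, Pow(k, 2), Mul(1163, E)) (Function('Z')(k, E) = Add(Add(Pow(k, 2), Mul(1163, E)), k) = Add(k, Pow(k, 2), Mul(1163, E)))
Mul(Add(-1087458, Mul(-2532025, Pow(Mul(2855410, Pow(-1364681, -1)), -1))), Add(Function('Z')(1268, -1811), Function('c')(1938))) = Mul(Add(-1087458, Mul(-2532025, Pow(Mul(2855410, Pow(-1364681, -1)), -1))), Add(Add(1268, Pow(1268, 2), Mul(1163, -1811)), 1938)) = Mul(Add(-1087458, Mul(-2532025, Pow(Mul(2855410, Rational(-1, 1364681)), -1))), Add(Add(1268, 1607824, -2106193), 1938)) = Mul(Add(-1087458, Mul(-2532025, Pow(Rational(-2855410, 1364681), -1))), Add(-497101, 1938)) = Mul(Add(-1087458, Mul(-2532025, Rational(-1364681, 2855410))), -495163) = Mul(Add(-1087458, Rational(691081281805, 571082)), -495163) = Mul(Rational(70053592249, 571082), -495163) = Rational(-1118966028993277, 18422)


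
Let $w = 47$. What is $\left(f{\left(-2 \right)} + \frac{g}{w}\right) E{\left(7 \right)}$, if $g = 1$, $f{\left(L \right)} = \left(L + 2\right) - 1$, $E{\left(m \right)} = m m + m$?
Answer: $- \frac{2576}{47} \approx -54.809$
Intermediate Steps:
$E{\left(m \right)} = m + m^{2}$ ($E{\left(m \right)} = m^{2} + m = m + m^{2}$)
$f{\left(L \right)} = 1 + L$ ($f{\left(L \right)} = \left(2 + L\right) - 1 = 1 + L$)
$\left(f{\left(-2 \right)} + \frac{g}{w}\right) E{\left(7 \right)} = \left(\left(1 - 2\right) + 1 \cdot \frac{1}{47}\right) 7 \left(1 + 7\right) = \left(-1 + 1 \cdot \frac{1}{47}\right) 7 \cdot 8 = \left(-1 + \frac{1}{47}\right) 56 = \left(- \frac{46}{47}\right) 56 = - \frac{2576}{47}$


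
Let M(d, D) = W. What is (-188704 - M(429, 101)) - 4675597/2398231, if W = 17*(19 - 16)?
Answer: -452682768002/2398231 ≈ -1.8876e+5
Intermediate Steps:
W = 51 (W = 17*3 = 51)
M(d, D) = 51
(-188704 - M(429, 101)) - 4675597/2398231 = (-188704 - 1*51) - 4675597/2398231 = (-188704 - 51) - 4675597*1/2398231 = -188755 - 4675597/2398231 = -452682768002/2398231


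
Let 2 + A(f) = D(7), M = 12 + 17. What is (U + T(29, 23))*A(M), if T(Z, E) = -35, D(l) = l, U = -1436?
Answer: -7355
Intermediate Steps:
M = 29
A(f) = 5 (A(f) = -2 + 7 = 5)
(U + T(29, 23))*A(M) = (-1436 - 35)*5 = -1471*5 = -7355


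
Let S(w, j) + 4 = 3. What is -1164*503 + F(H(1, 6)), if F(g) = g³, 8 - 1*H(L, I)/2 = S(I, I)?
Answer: -579660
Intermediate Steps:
S(w, j) = -1 (S(w, j) = -4 + 3 = -1)
H(L, I) = 18 (H(L, I) = 16 - 2*(-1) = 16 + 2 = 18)
-1164*503 + F(H(1, 6)) = -1164*503 + 18³ = -585492 + 5832 = -579660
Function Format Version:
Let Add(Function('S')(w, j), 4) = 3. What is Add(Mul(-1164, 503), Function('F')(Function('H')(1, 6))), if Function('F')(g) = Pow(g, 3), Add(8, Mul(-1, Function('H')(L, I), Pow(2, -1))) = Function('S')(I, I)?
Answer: -579660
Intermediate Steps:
Function('S')(w, j) = -1 (Function('S')(w, j) = Add(-4, 3) = -1)
Function('H')(L, I) = 18 (Function('H')(L, I) = Add(16, Mul(-2, -1)) = Add(16, 2) = 18)
Add(Mul(-1164, 503), Function('F')(Function('H')(1, 6))) = Add(Mul(-1164, 503), Pow(18, 3)) = Add(-585492, 5832) = -579660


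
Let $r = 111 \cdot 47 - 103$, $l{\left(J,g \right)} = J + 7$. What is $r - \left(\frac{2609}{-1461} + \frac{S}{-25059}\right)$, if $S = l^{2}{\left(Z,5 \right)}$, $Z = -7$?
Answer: $\frac{7474163}{1461} \approx 5115.8$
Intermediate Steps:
$l{\left(J,g \right)} = 7 + J$
$S = 0$ ($S = \left(7 - 7\right)^{2} = 0^{2} = 0$)
$r = 5114$ ($r = 5217 - 103 = 5114$)
$r - \left(\frac{2609}{-1461} + \frac{S}{-25059}\right) = 5114 - \left(\frac{2609}{-1461} + \frac{0}{-25059}\right) = 5114 - \left(2609 \left(- \frac{1}{1461}\right) + 0 \left(- \frac{1}{25059}\right)\right) = 5114 - \left(- \frac{2609}{1461} + 0\right) = 5114 - - \frac{2609}{1461} = 5114 + \frac{2609}{1461} = \frac{7474163}{1461}$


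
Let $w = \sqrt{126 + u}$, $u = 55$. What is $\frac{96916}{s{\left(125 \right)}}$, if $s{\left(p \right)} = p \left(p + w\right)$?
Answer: $\frac{24229}{3861} - \frac{24229 \sqrt{181}}{482625} \approx 5.5999$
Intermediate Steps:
$w = \sqrt{181}$ ($w = \sqrt{126 + 55} = \sqrt{181} \approx 13.454$)
$s{\left(p \right)} = p \left(p + \sqrt{181}\right)$
$\frac{96916}{s{\left(125 \right)}} = \frac{96916}{125 \left(125 + \sqrt{181}\right)} = \frac{96916}{15625 + 125 \sqrt{181}}$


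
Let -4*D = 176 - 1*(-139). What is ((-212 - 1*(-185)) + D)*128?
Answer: -13536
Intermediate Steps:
D = -315/4 (D = -(176 - 1*(-139))/4 = -(176 + 139)/4 = -¼*315 = -315/4 ≈ -78.750)
((-212 - 1*(-185)) + D)*128 = ((-212 - 1*(-185)) - 315/4)*128 = ((-212 + 185) - 315/4)*128 = (-27 - 315/4)*128 = -423/4*128 = -13536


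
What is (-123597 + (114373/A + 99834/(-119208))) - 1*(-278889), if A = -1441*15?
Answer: 66687023556691/429446820 ≈ 1.5529e+5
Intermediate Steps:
A = -21615
(-123597 + (114373/A + 99834/(-119208))) - 1*(-278889) = (-123597 + (114373/(-21615) + 99834/(-119208))) - 1*(-278889) = (-123597 + (114373*(-1/21615) + 99834*(-1/119208))) + 278889 = (-123597 + (-114373/21615 - 16639/19868)) + 278889 = (-123597 - 2632014749/429446820) + 278889 = -53080970626289/429446820 + 278889 = 66687023556691/429446820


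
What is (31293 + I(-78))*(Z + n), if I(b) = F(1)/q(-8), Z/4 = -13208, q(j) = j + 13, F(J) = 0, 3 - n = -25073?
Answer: -868568508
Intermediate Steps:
n = 25076 (n = 3 - 1*(-25073) = 3 + 25073 = 25076)
q(j) = 13 + j
Z = -52832 (Z = 4*(-13208) = -52832)
I(b) = 0 (I(b) = 0/(13 - 8) = 0/5 = 0*(⅕) = 0)
(31293 + I(-78))*(Z + n) = (31293 + 0)*(-52832 + 25076) = 31293*(-27756) = -868568508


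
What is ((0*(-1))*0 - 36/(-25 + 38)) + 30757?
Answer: 399805/13 ≈ 30754.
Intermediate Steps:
((0*(-1))*0 - 36/(-25 + 38)) + 30757 = (0*0 - 36/13) + 30757 = (0 + (1/13)*(-36)) + 30757 = (0 - 36/13) + 30757 = -36/13 + 30757 = 399805/13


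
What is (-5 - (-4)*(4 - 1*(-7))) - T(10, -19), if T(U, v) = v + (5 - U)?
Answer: 63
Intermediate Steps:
T(U, v) = 5 + v - U
(-5 - (-4)*(4 - 1*(-7))) - T(10, -19) = (-5 - (-4)*(4 - 1*(-7))) - (5 - 19 - 1*10) = (-5 - (-4)*(4 + 7)) - (5 - 19 - 10) = (-5 - (-4)*11) - 1*(-24) = (-5 - 1*(-44)) + 24 = (-5 + 44) + 24 = 39 + 24 = 63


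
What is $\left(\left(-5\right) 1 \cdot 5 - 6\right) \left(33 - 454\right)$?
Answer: $13051$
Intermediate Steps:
$\left(\left(-5\right) 1 \cdot 5 - 6\right) \left(33 - 454\right) = \left(\left(-5\right) 5 - 6\right) \left(-421\right) = \left(-25 - 6\right) \left(-421\right) = \left(-31\right) \left(-421\right) = 13051$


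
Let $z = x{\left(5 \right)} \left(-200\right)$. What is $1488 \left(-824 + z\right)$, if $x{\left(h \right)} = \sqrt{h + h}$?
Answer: $-1226112 - 297600 \sqrt{10} \approx -2.1672 \cdot 10^{6}$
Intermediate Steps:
$x{\left(h \right)} = \sqrt{2} \sqrt{h}$ ($x{\left(h \right)} = \sqrt{2 h} = \sqrt{2} \sqrt{h}$)
$z = - 200 \sqrt{10}$ ($z = \sqrt{2} \sqrt{5} \left(-200\right) = \sqrt{10} \left(-200\right) = - 200 \sqrt{10} \approx -632.46$)
$1488 \left(-824 + z\right) = 1488 \left(-824 - 200 \sqrt{10}\right) = -1226112 - 297600 \sqrt{10}$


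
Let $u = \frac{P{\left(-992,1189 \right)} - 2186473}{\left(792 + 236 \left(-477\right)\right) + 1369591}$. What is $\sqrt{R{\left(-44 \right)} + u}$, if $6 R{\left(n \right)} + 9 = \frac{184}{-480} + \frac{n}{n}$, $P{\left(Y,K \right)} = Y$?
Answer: $\frac{i \sqrt{17863008354770630}}{75468660} \approx 1.771 i$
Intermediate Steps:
$R{\left(n \right)} = - \frac{503}{360}$ ($R{\left(n \right)} = - \frac{3}{2} + \frac{\frac{184}{-480} + \frac{n}{n}}{6} = - \frac{3}{2} + \frac{184 \left(- \frac{1}{480}\right) + 1}{6} = - \frac{3}{2} + \frac{- \frac{23}{60} + 1}{6} = - \frac{3}{2} + \frac{1}{6} \cdot \frac{37}{60} = - \frac{3}{2} + \frac{37}{360} = - \frac{503}{360}$)
$u = - \frac{2187465}{1257811}$ ($u = \frac{-992 - 2186473}{\left(792 + 236 \left(-477\right)\right) + 1369591} = - \frac{2187465}{\left(792 - 112572\right) + 1369591} = - \frac{2187465}{-111780 + 1369591} = - \frac{2187465}{1257811} \approx -1.7391$)
$\sqrt{R{\left(-44 \right)} + u} = \sqrt{- \frac{503}{360} - \frac{2187465}{1257811}} = \sqrt{- \frac{1420166333}{452811960}} = \frac{i \sqrt{17863008354770630}}{75468660}$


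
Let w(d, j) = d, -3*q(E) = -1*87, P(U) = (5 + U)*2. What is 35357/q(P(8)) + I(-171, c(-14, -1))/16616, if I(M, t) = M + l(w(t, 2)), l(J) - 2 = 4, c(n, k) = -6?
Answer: 587487127/481864 ≈ 1219.2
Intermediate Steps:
P(U) = 10 + 2*U
q(E) = 29 (q(E) = -(-1)*87/3 = -⅓*(-87) = 29)
l(J) = 6 (l(J) = 2 + 4 = 6)
I(M, t) = 6 + M (I(M, t) = M + 6 = 6 + M)
35357/q(P(8)) + I(-171, c(-14, -1))/16616 = 35357/29 + (6 - 171)/16616 = 35357*(1/29) - 165*1/16616 = 35357/29 - 165/16616 = 587487127/481864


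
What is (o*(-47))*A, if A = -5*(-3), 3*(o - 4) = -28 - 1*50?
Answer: 15510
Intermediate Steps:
o = -22 (o = 4 + (-28 - 1*50)/3 = 4 + (-28 - 50)/3 = 4 + (⅓)*(-78) = 4 - 26 = -22)
A = 15
(o*(-47))*A = -22*(-47)*15 = 1034*15 = 15510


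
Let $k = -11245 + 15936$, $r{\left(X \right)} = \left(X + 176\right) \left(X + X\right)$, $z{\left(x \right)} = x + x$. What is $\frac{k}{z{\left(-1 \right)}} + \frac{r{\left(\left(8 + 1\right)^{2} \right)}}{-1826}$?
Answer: $- \frac{4324517}{1826} \approx -2368.3$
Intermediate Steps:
$z{\left(x \right)} = 2 x$
$r{\left(X \right)} = 2 X \left(176 + X\right)$ ($r{\left(X \right)} = \left(176 + X\right) 2 X = 2 X \left(176 + X\right)$)
$k = 4691$
$\frac{k}{z{\left(-1 \right)}} + \frac{r{\left(\left(8 + 1\right)^{2} \right)}}{-1826} = \frac{4691}{2 \left(-1\right)} + \frac{2 \left(8 + 1\right)^{2} \left(176 + \left(8 + 1\right)^{2}\right)}{-1826} = \frac{4691}{-2} + 2 \cdot 9^{2} \left(176 + 9^{2}\right) \left(- \frac{1}{1826}\right) = 4691 \left(- \frac{1}{2}\right) + 2 \cdot 81 \left(176 + 81\right) \left(- \frac{1}{1826}\right) = - \frac{4691}{2} + 2 \cdot 81 \cdot 257 \left(- \frac{1}{1826}\right) = - \frac{4691}{2} + 41634 \left(- \frac{1}{1826}\right) = - \frac{4691}{2} - \frac{20817}{913} = - \frac{4324517}{1826}$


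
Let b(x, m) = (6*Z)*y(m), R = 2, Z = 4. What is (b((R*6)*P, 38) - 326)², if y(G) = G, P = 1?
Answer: 343396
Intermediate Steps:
b(x, m) = 24*m (b(x, m) = (6*4)*m = 24*m)
(b((R*6)*P, 38) - 326)² = (24*38 - 326)² = (912 - 326)² = 586² = 343396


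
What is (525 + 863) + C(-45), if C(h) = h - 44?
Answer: 1299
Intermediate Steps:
C(h) = -44 + h
(525 + 863) + C(-45) = (525 + 863) + (-44 - 45) = 1388 - 89 = 1299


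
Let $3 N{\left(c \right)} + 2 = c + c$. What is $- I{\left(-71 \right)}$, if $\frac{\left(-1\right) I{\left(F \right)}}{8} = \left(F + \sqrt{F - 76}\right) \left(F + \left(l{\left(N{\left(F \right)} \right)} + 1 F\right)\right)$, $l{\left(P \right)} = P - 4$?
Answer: $110192 - 10864 i \sqrt{3} \approx 1.1019 \cdot 10^{5} - 18817.0 i$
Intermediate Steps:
$N{\left(c \right)} = - \frac{2}{3} + \frac{2 c}{3}$ ($N{\left(c \right)} = - \frac{2}{3} + \frac{c + c}{3} = - \frac{2}{3} + \frac{2 c}{3}$)
$l{\left(P \right)} = -4 + P$
$I{\left(F \right)} = - 8 \left(- \frac{14}{3} + \frac{8 F}{3}\right) \left(F + \sqrt{-76 + F}\right)$ ($I{\left(F \right)} = - 8 \left(F + \sqrt{F - 76}\right) \left(F + \left(\left(-4 + \left(- \frac{2}{3} + \frac{2 F}{3}\right)\right) + 1 F\right)\right) = - 8 \left(F + \sqrt{-76 + F}\right) \left(F + \left(\left(- \frac{14}{3} + \frac{2 F}{3}\right) + F\right)\right) = - 8 \left(F + \sqrt{-76 + F}\right) \left(F + \left(- \frac{14}{3} + \frac{5 F}{3}\right)\right) = - 8 \left(F + \sqrt{-76 + F}\right) \left(- \frac{14}{3} + \frac{8 F}{3}\right) = - 8 \left(- \frac{14}{3} + \frac{8 F}{3}\right) \left(F + \sqrt{-76 + F}\right)$)
$- I{\left(-71 \right)} = - (- \frac{64 \left(-71\right)^{2}}{3} + \frac{112}{3} \left(-71\right) + \frac{112 \sqrt{-76 - 71}}{3} - - \frac{4544 \sqrt{-76 - 71}}{3}) = - (\left(- \frac{64}{3}\right) 5041 - \frac{7952}{3} + \frac{112 \sqrt{-147}}{3} - - \frac{4544 \sqrt{-147}}{3}) = - (- \frac{322624}{3} - \frac{7952}{3} + \frac{112 \cdot 7 i \sqrt{3}}{3} - - \frac{4544 \cdot 7 i \sqrt{3}}{3}) = - (- \frac{322624}{3} - \frac{7952}{3} + \frac{784 i \sqrt{3}}{3} + \frac{31808 i \sqrt{3}}{3}) = - (-110192 + 10864 i \sqrt{3}) = 110192 - 10864 i \sqrt{3}$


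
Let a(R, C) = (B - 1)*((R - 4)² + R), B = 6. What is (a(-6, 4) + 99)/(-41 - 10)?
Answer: -569/51 ≈ -11.157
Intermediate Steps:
a(R, C) = 5*R + 5*(-4 + R)² (a(R, C) = (6 - 1)*((R - 4)² + R) = 5*((-4 + R)² + R) = 5*(R + (-4 + R)²) = 5*R + 5*(-4 + R)²)
(a(-6, 4) + 99)/(-41 - 10) = ((5*(-6) + 5*(-4 - 6)²) + 99)/(-41 - 10) = ((-30 + 5*(-10)²) + 99)/(-51) = ((-30 + 5*100) + 99)*(-1/51) = ((-30 + 500) + 99)*(-1/51) = (470 + 99)*(-1/51) = 569*(-1/51) = -569/51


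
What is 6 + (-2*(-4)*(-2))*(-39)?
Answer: 630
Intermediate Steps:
6 + (-2*(-4)*(-2))*(-39) = 6 + (8*(-2))*(-39) = 6 - 16*(-39) = 6 + 624 = 630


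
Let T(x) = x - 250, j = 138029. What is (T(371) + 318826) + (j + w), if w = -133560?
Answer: 323416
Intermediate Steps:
T(x) = -250 + x
(T(371) + 318826) + (j + w) = ((-250 + 371) + 318826) + (138029 - 133560) = (121 + 318826) + 4469 = 318947 + 4469 = 323416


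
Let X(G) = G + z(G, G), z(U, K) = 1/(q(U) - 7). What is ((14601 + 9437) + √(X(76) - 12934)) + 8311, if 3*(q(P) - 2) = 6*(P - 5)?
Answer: 32349 + I*√241331665/137 ≈ 32349.0 + 113.39*I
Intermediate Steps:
q(P) = -8 + 2*P (q(P) = 2 + (6*(P - 5))/3 = 2 + (6*(-5 + P))/3 = 2 + (-30 + 6*P)/3 = 2 + (-10 + 2*P) = -8 + 2*P)
z(U, K) = 1/(-15 + 2*U) (z(U, K) = 1/((-8 + 2*U) - 7) = 1/(-15 + 2*U))
X(G) = G + 1/(-15 + 2*G)
((14601 + 9437) + √(X(76) - 12934)) + 8311 = ((14601 + 9437) + √((1 + 76*(-15 + 2*76))/(-15 + 2*76) - 12934)) + 8311 = (24038 + √((1 + 76*(-15 + 152))/(-15 + 152) - 12934)) + 8311 = (24038 + √((1 + 76*137)/137 - 12934)) + 8311 = (24038 + √((1 + 10412)/137 - 12934)) + 8311 = (24038 + √((1/137)*10413 - 12934)) + 8311 = (24038 + √(10413/137 - 12934)) + 8311 = (24038 + √(-1761545/137)) + 8311 = (24038 + I*√241331665/137) + 8311 = 32349 + I*√241331665/137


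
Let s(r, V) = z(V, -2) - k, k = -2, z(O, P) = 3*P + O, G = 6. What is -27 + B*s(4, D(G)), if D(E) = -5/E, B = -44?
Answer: 557/3 ≈ 185.67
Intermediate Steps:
z(O, P) = O + 3*P
s(r, V) = -4 + V (s(r, V) = (V + 3*(-2)) - 1*(-2) = (V - 6) + 2 = (-6 + V) + 2 = -4 + V)
-27 + B*s(4, D(G)) = -27 - 44*(-4 - 5/6) = -27 - 44*(-4 - 5*⅙) = -27 - 44*(-4 - ⅚) = -27 - 44*(-29/6) = -27 + 638/3 = 557/3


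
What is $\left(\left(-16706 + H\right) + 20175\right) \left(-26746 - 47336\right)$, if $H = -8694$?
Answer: $387078450$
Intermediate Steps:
$\left(\left(-16706 + H\right) + 20175\right) \left(-26746 - 47336\right) = \left(\left(-16706 - 8694\right) + 20175\right) \left(-26746 - 47336\right) = \left(-25400 + 20175\right) \left(-74082\right) = \left(-5225\right) \left(-74082\right) = 387078450$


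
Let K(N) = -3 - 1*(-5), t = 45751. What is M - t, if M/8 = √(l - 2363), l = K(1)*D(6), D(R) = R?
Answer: -45751 + 8*I*√2351 ≈ -45751.0 + 387.9*I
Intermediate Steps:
K(N) = 2 (K(N) = -3 + 5 = 2)
l = 12 (l = 2*6 = 12)
M = 8*I*√2351 (M = 8*√(12 - 2363) = 8*√(-2351) = 8*(I*√2351) = 8*I*√2351 ≈ 387.9*I)
M - t = 8*I*√2351 - 1*45751 = 8*I*√2351 - 45751 = -45751 + 8*I*√2351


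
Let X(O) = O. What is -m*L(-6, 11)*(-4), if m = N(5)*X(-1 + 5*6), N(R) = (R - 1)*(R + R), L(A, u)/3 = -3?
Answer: -41760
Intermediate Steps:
L(A, u) = -9 (L(A, u) = 3*(-3) = -9)
N(R) = 2*R*(-1 + R) (N(R) = (-1 + R)*(2*R) = 2*R*(-1 + R))
m = 1160 (m = (2*5*(-1 + 5))*(-1 + 5*6) = (2*5*4)*(-1 + 30) = 40*29 = 1160)
-m*L(-6, 11)*(-4) = -1160*(-9)*(-4) = -(-10440)*(-4) = -1*41760 = -41760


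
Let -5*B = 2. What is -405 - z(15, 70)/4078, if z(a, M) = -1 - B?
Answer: -8257947/20390 ≈ -405.00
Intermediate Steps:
B = -⅖ (B = -⅕*2 = -⅖ ≈ -0.40000)
z(a, M) = -⅗ (z(a, M) = -1 - 1*(-⅖) = -1 + ⅖ = -⅗)
-405 - z(15, 70)/4078 = -405 - (-3)/(5*4078) = -405 - 1*(-3/20390) = -405 + 3/20390 = -8257947/20390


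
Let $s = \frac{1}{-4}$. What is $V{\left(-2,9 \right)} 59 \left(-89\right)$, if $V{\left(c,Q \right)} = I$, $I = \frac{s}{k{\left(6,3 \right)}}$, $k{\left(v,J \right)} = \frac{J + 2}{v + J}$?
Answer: $\frac{47259}{20} \approx 2362.9$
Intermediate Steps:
$k{\left(v,J \right)} = \frac{2 + J}{J + v}$
$s = - \frac{1}{4} \approx -0.25$
$I = - \frac{9}{20}$ ($I = - \frac{1}{4 \frac{2 + 3}{3 + 6}} = - \frac{1}{4 \cdot \frac{1}{9} \cdot 5} = - \frac{1}{4 \cdot \frac{5}{9}} = \left(- \frac{1}{4}\right) \frac{9}{5} = - \frac{9}{20} \approx -0.45$)
$V{\left(c,Q \right)} = - \frac{9}{20}$
$V{\left(-2,9 \right)} 59 \left(-89\right) = \left(- \frac{9}{20}\right) 59 \left(-89\right) = \left(- \frac{531}{20}\right) \left(-89\right) = \frac{47259}{20}$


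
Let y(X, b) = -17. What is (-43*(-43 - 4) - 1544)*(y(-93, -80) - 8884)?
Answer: -4245777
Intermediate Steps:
(-43*(-43 - 4) - 1544)*(y(-93, -80) - 8884) = (-43*(-43 - 4) - 1544)*(-17 - 8884) = (-43*(-47) - 1544)*(-8901) = (2021 - 1544)*(-8901) = 477*(-8901) = -4245777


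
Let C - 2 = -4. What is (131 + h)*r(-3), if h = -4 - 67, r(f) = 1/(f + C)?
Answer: -12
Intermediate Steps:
C = -2 (C = 2 - 4 = -2)
r(f) = 1/(-2 + f) (r(f) = 1/(f - 2) = 1/(-2 + f))
h = -71
(131 + h)*r(-3) = (131 - 71)/(-2 - 3) = 60/(-5) = 60*(-1/5) = -12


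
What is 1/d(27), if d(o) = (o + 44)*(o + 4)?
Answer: 1/2201 ≈ 0.00045434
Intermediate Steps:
d(o) = (4 + o)*(44 + o) (d(o) = (44 + o)*(4 + o) = (4 + o)*(44 + o))
1/d(27) = 1/(176 + 27² + 48*27) = 1/(176 + 729 + 1296) = 1/2201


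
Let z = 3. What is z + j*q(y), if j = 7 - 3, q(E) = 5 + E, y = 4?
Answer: 39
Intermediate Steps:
j = 4
z + j*q(y) = 3 + 4*(5 + 4) = 3 + 4*9 = 3 + 36 = 39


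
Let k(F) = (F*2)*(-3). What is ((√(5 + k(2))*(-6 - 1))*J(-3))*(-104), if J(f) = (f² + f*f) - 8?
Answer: 7280*I*√7 ≈ 19261.0*I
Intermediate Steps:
k(F) = -6*F (k(F) = (2*F)*(-3) = -6*F)
J(f) = -8 + 2*f² (J(f) = (f² + f²) - 8 = 2*f² - 8 = -8 + 2*f²)
((√(5 + k(2))*(-6 - 1))*J(-3))*(-104) = ((√(5 - 6*2)*(-6 - 1))*(-8 + 2*(-3)²))*(-104) = ((√(5 - 12)*(-7))*(-8 + 2*9))*(-104) = ((√(-7)*(-7))*(-8 + 18))*(-104) = (((I*√7)*(-7))*10)*(-104) = (-7*I*√7*10)*(-104) = -70*I*√7*(-104) = 7280*I*√7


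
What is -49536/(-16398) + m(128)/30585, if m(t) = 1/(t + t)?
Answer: 21547500431/7132911360 ≈ 3.0209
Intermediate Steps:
m(t) = 1/(2*t)
-49536/(-16398) + m(128)/30585 = -49536/(-16398) + ((1/2)/128)/30585 = -49536*(-1/16398) + ((1/2)*(1/128))*(1/30585) = 2752/911 + (1/256)*(1/30585) = 2752/911 + 1/7829760 = 21547500431/7132911360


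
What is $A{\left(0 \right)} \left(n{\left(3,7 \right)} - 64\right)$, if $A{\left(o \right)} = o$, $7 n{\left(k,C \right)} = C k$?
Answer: $0$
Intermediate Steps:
$n{\left(k,C \right)} = \frac{C k}{7}$
$A{\left(0 \right)} \left(n{\left(3,7 \right)} - 64\right) = 0 \left(\frac{1}{7} \cdot 7 \cdot 3 - 64\right) = 0 \left(3 - 64\right) = 0 \left(-61\right) = 0$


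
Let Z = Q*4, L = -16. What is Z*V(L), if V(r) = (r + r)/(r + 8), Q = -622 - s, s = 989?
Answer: -25776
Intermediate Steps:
Q = -1611 (Q = -622 - 1*989 = -622 - 989 = -1611)
V(r) = 2*r/(8 + r) (V(r) = (2*r)/(8 + r) = 2*r/(8 + r))
Z = -6444 (Z = -1611*4 = -6444)
Z*V(L) = -12888*(-16)/(8 - 16) = -12888*(-16)/(-8) = -12888*(-16)*(-1)/8 = -6444*4 = -25776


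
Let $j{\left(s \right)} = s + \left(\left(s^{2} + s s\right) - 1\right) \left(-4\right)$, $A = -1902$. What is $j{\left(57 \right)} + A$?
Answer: $-27833$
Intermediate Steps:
$j{\left(s \right)} = 4 + s - 8 s^{2}$ ($j{\left(s \right)} = s + \left(\left(s^{2} + s^{2}\right) - 1\right) \left(-4\right) = s + \left(2 s^{2} - 1\right) \left(-4\right) = s + \left(-1 + 2 s^{2}\right) \left(-4\right) = s - \left(-4 + 8 s^{2}\right) = 4 + s - 8 s^{2}$)
$j{\left(57 \right)} + A = \left(4 + 57 - 8 \cdot 57^{2}\right) - 1902 = \left(4 + 57 - 25992\right) - 1902 = -25931 - 1902 = -27833$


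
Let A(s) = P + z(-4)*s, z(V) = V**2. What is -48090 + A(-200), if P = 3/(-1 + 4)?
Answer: -51289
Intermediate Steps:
P = 1 (P = 3/3 = 3*(1/3) = 1)
A(s) = 1 + 16*s (A(s) = 1 + (-4)**2*s = 1 + 16*s)
-48090 + A(-200) = -48090 + (1 + 16*(-200)) = -48090 + (1 - 3200) = -48090 - 3199 = -51289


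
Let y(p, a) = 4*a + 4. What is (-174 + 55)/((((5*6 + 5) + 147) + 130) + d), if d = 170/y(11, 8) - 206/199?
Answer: -426258/1130791 ≈ -0.37696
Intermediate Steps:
y(p, a) = 4 + 4*a
d = 13207/3582 (d = 170/(4 + 4*8) - 206/199 = 170/(4 + 32) - 206*1/199 = 170/36 - 206/199 = 170*(1/36) - 206/199 = 85/18 - 206/199 = 13207/3582 ≈ 3.6870)
(-174 + 55)/((((5*6 + 5) + 147) + 130) + d) = (-174 + 55)/((((5*6 + 5) + 147) + 130) + 13207/3582) = -119/((((30 + 5) + 147) + 130) + 13207/3582) = -119/(((35 + 147) + 130) + 13207/3582) = -119/((182 + 130) + 13207/3582) = -119/(312 + 13207/3582) = -119/1130791/3582 = -119*3582/1130791 = -426258/1130791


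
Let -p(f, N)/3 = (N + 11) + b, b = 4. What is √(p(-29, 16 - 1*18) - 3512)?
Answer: I*√3551 ≈ 59.59*I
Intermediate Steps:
p(f, N) = -45 - 3*N (p(f, N) = -3*((N + 11) + 4) = -3*((11 + N) + 4) = -3*(15 + N) = -45 - 3*N)
√(p(-29, 16 - 1*18) - 3512) = √((-45 - 3*(16 - 1*18)) - 3512) = √((-45 - 3*(16 - 18)) - 3512) = √((-45 - 3*(-2)) - 3512) = √((-45 + 6) - 3512) = √(-39 - 3512) = √(-3551) = I*√3551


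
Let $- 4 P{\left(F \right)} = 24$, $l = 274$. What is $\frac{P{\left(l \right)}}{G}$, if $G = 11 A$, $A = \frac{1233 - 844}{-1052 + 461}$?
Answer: $\frac{3546}{4279} \approx 0.8287$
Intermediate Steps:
$A = - \frac{389}{591}$ ($A = \frac{389}{-591} = 389 \left(- \frac{1}{591}\right) = - \frac{389}{591} \approx -0.65821$)
$G = - \frac{4279}{591}$ ($G = 11 \left(- \frac{389}{591}\right) = - \frac{4279}{591} \approx -7.2403$)
$P{\left(F \right)} = -6$ ($P{\left(F \right)} = \left(- \frac{1}{4}\right) 24 = -6$)
$\frac{P{\left(l \right)}}{G} = - \frac{6}{- \frac{4279}{591}} = \left(-6\right) \left(- \frac{591}{4279}\right) = \frac{3546}{4279}$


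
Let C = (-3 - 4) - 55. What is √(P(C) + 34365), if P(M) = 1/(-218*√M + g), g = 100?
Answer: √(34365 + 1/(100 - 218*I*√62)) ≈ 185.38 + 0.e-6*I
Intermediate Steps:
C = -62 (C = -7 - 55 = -62)
P(M) = 1/(100 - 218*√M) (P(M) = 1/(-218*√M + 100) = 1/(100 - 218*√M))
√(P(C) + 34365) = √(-1/(-100 + 218*√(-62)) + 34365) = √(-1/(-100 + 218*(I*√62)) + 34365) = √(-1/(-100 + 218*I*√62) + 34365) = √(34365 - 1/(-100 + 218*I*√62))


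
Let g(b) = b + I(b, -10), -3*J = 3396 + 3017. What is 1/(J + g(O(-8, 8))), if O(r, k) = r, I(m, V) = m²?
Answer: -3/6245 ≈ -0.00048038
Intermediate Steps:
J = -6413/3 (J = -(3396 + 3017)/3 = -⅓*6413 = -6413/3 ≈ -2137.7)
g(b) = b + b²
1/(J + g(O(-8, 8))) = 1/(-6413/3 - 8*(1 - 8)) = 1/(-6413/3 - 8*(-7)) = 1/(-6413/3 + 56) = 1/(-6245/3) = -3/6245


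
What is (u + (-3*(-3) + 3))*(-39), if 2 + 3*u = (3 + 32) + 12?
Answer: -1053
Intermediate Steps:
u = 15 (u = -⅔ + ((3 + 32) + 12)/3 = -⅔ + (35 + 12)/3 = -⅔ + (⅓)*47 = -⅔ + 47/3 = 15)
(u + (-3*(-3) + 3))*(-39) = (15 + (-3*(-3) + 3))*(-39) = (15 + (9 + 3))*(-39) = (15 + 12)*(-39) = 27*(-39) = -1053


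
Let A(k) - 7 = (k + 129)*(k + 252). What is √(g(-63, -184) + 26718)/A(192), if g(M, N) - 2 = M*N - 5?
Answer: 113*√3/142531 ≈ 0.0013732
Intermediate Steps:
g(M, N) = -3 + M*N (g(M, N) = 2 + (M*N - 5) = 2 + (-5 + M*N) = -3 + M*N)
A(k) = 7 + (129 + k)*(252 + k) (A(k) = 7 + (k + 129)*(k + 252) = 7 + (129 + k)*(252 + k))
√(g(-63, -184) + 26718)/A(192) = √((-3 - 63*(-184)) + 26718)/(32515 + 192² + 381*192) = √((-3 + 11592) + 26718)/(32515 + 36864 + 73152) = √(11589 + 26718)/142531 = √38307*(1/142531) = (113*√3)*(1/142531) = 113*√3/142531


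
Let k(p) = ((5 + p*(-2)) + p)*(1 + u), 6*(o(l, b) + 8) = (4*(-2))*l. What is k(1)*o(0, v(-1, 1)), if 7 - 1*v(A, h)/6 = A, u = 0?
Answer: -32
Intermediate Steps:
v(A, h) = 42 - 6*A
o(l, b) = -8 - 4*l/3 (o(l, b) = -8 + ((4*(-2))*l)/6 = -8 + (-8*l)/6 = -8 - 4*l/3)
k(p) = 5 - p (k(p) = ((5 + p*(-2)) + p)*(1 + 0) = ((5 - 2*p) + p)*1 = (5 - p)*1 = 5 - p)
k(1)*o(0, v(-1, 1)) = (5 - 1*1)*(-8 - 4/3*0) = (5 - 1)*(-8 + 0) = 4*(-8) = -32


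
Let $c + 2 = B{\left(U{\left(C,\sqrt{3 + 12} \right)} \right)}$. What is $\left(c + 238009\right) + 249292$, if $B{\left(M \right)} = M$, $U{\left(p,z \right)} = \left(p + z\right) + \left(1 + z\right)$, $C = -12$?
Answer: $487288 + 2 \sqrt{15} \approx 4.873 \cdot 10^{5}$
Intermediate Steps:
$U{\left(p,z \right)} = 1 + p + 2 z$
$c = -13 + 2 \sqrt{15}$ ($c = -2 + \left(1 - 12 + 2 \sqrt{3 + 12}\right) = -2 + \left(1 - 12 + 2 \sqrt{15}\right) = -2 - \left(11 - 2 \sqrt{15}\right) = -13 + 2 \sqrt{15} \approx -5.254$)
$\left(c + 238009\right) + 249292 = \left(\left(-13 + 2 \sqrt{15}\right) + 238009\right) + 249292 = \left(237996 + 2 \sqrt{15}\right) + 249292 = 487288 + 2 \sqrt{15}$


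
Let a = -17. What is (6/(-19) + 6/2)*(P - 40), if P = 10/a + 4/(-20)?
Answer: -10401/95 ≈ -109.48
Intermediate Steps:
P = -67/85 (P = 10/(-17) + 4/(-20) = 10*(-1/17) + 4*(-1/20) = -10/17 - 1/5 = -67/85 ≈ -0.78824)
(6/(-19) + 6/2)*(P - 40) = (6/(-19) + 6/2)*(-67/85 - 40) = (6*(-1/19) + 6*(1/2))*(-3467/85) = (-6/19 + 3)*(-3467/85) = (51/19)*(-3467/85) = -10401/95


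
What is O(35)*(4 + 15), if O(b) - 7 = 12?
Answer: 361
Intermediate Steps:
O(b) = 19 (O(b) = 7 + 12 = 19)
O(35)*(4 + 15) = 19*(4 + 15) = 19*19 = 361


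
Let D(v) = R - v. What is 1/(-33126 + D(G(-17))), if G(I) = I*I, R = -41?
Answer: -1/33456 ≈ -2.9890e-5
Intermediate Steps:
G(I) = I²
D(v) = -41 - v
1/(-33126 + D(G(-17))) = 1/(-33126 + (-41 - 1*(-17)²)) = 1/(-33126 + (-41 - 1*289)) = 1/(-33126 + (-41 - 289)) = 1/(-33126 - 330) = 1/(-33456) = -1/33456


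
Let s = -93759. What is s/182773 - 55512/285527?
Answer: -143645217/203060803 ≈ -0.70740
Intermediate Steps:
s/182773 - 55512/285527 = -93759/182773 - 55512/285527 = -93759*1/182773 - 55512*1/285527 = -93759/182773 - 216/1111 = -143645217/203060803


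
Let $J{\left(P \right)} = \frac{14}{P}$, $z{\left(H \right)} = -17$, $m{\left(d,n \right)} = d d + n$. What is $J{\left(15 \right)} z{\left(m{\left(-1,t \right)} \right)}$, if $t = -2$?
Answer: $- \frac{238}{15} \approx -15.867$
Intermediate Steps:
$m{\left(d,n \right)} = n + d^{2}$ ($m{\left(d,n \right)} = d^{2} + n = n + d^{2}$)
$J{\left(15 \right)} z{\left(m{\left(-1,t \right)} \right)} = \frac{14}{15} \left(-17\right) = - \frac{238}{15}$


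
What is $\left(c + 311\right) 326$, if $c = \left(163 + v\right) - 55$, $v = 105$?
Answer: $170824$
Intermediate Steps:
$c = 213$ ($c = \left(163 + 105\right) - 55 = 268 - 55 = 213$)
$\left(c + 311\right) 326 = \left(213 + 311\right) 326 = 524 \cdot 326 = 170824$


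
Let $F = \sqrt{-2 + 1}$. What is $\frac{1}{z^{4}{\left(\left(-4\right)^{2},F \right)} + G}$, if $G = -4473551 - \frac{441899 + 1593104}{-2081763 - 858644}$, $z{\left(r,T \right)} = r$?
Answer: $- \frac{2940407}{12961356127102} \approx -2.2686 \cdot 10^{-7}$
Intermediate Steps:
$F = i$ ($F = \sqrt{-1} = i \approx 1.0 i$)
$G = - \frac{13154058640254}{2940407}$ ($G = -4473551 - \frac{2035003}{-2940407} = -4473551 - 2035003 \left(- \frac{1}{2940407}\right) = -4473551 - - \frac{2035003}{2940407} = -4473551 + \frac{2035003}{2940407} = - \frac{13154058640254}{2940407} \approx -4.4736 \cdot 10^{6}$)
$\frac{1}{z^{4}{\left(\left(-4\right)^{2},F \right)} + G} = \frac{1}{\left(\left(-4\right)^{2}\right)^{4} - \frac{13154058640254}{2940407}} = \frac{1}{16^{4} - \frac{13154058640254}{2940407}} = \frac{1}{65536 - \frac{13154058640254}{2940407}} = \frac{1}{- \frac{12961356127102}{2940407}} = - \frac{2940407}{12961356127102}$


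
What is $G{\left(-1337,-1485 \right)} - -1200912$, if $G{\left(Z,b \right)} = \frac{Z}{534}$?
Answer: $\frac{641285671}{534} \approx 1.2009 \cdot 10^{6}$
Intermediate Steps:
$G{\left(Z,b \right)} = \frac{Z}{534}$ ($G{\left(Z,b \right)} = Z \frac{1}{534} = \frac{Z}{534}$)
$G{\left(-1337,-1485 \right)} - -1200912 = \frac{1}{534} \left(-1337\right) - -1200912 = - \frac{1337}{534} + 1200912 = \frac{641285671}{534}$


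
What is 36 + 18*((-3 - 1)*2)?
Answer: -108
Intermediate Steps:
36 + 18*((-3 - 1)*2) = 36 + 18*(-4*2) = 36 + 18*(-8) = 36 - 144 = -108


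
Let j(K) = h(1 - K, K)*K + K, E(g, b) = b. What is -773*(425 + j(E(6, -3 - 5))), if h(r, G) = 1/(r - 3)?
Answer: -963931/3 ≈ -3.2131e+5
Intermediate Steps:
h(r, G) = 1/(-3 + r)
j(K) = K + K/(-2 - K) (j(K) = K/(-3 + (1 - K)) + K = K/(-2 - K) + K = K + K/(-2 - K))
-773*(425 + j(E(6, -3 - 5))) = -773*(425 + (-3 - 5)*(1 + (-3 - 5))/(2 + (-3 - 5))) = -773*(425 - 8*(1 - 8)/(2 - 8)) = -773*(425 - 8*(-7)/(-6)) = -773*(425 - 8*(-1/6)*(-7)) = -773*(425 - 28/3) = -773*1247/3 = -963931/3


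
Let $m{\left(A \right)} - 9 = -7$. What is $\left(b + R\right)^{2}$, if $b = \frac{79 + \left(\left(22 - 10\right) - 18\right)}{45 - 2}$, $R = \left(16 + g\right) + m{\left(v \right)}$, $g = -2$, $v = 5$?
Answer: $\frac{579121}{1849} \approx 313.21$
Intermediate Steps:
$m{\left(A \right)} = 2$ ($m{\left(A \right)} = 9 - 7 = 2$)
$R = 16$ ($R = \left(16 - 2\right) + 2 = 14 + 2 = 16$)
$b = \frac{73}{43}$ ($b = \frac{79 + \left(12 - 18\right)}{43} = \left(79 - 6\right) \frac{1}{43} = 73 \cdot \frac{1}{43} = \frac{73}{43} \approx 1.6977$)
$\left(b + R\right)^{2} = \left(\frac{73}{43} + 16\right)^{2} = \left(\frac{761}{43}\right)^{2} = \frac{579121}{1849}$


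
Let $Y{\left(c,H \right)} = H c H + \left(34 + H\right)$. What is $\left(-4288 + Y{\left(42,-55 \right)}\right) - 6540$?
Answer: $116201$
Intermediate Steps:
$Y{\left(c,H \right)} = 34 + H + c H^{2}$ ($Y{\left(c,H \right)} = c H^{2} + \left(34 + H\right) = 34 + H + c H^{2}$)
$\left(-4288 + Y{\left(42,-55 \right)}\right) - 6540 = \left(-4288 + \left(34 - 55 + 42 \left(-55\right)^{2}\right)\right) - 6540 = \left(-4288 + \left(34 - 55 + 42 \cdot 3025\right)\right) - 6540 = \left(-4288 + \left(34 - 55 + 127050\right)\right) - 6540 = \left(-4288 + 127029\right) - 6540 = 122741 - 6540 = 116201$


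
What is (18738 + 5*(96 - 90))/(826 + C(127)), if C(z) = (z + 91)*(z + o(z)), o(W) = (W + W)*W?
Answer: 4692/1765189 ≈ 0.0026581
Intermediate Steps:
o(W) = 2*W² (o(W) = (2*W)*W = 2*W²)
C(z) = (91 + z)*(z + 2*z²) (C(z) = (z + 91)*(z + 2*z²) = (91 + z)*(z + 2*z²))
(18738 + 5*(96 - 90))/(826 + C(127)) = (18738 + 5*(96 - 90))/(826 + 127*(91 + 2*127² + 183*127)) = (18738 + 5*6)/(826 + 127*(91 + 2*16129 + 23241)) = (18738 + 30)/(826 + 127*(91 + 32258 + 23241)) = 18768/(826 + 127*55590) = 18768/(826 + 7059930) = 18768/7060756 = 18768*(1/7060756) = 4692/1765189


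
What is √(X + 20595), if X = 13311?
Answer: √33906 ≈ 184.14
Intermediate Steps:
√(X + 20595) = √(13311 + 20595) = √33906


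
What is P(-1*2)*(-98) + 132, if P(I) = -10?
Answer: 1112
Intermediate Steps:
P(-1*2)*(-98) + 132 = -10*(-98) + 132 = 980 + 132 = 1112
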